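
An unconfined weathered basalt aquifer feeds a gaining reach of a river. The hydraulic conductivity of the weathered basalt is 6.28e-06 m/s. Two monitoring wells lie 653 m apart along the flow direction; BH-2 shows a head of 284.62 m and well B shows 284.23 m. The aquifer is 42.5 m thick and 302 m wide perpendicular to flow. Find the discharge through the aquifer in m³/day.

Convert K: 6.28e-06 m/s × 86400 = 0.5426 m/day.
Cross-sectional area A = 302 × 42.5 = 12835 m².
Hydraulic gradient i = (284.62 − 284.23) / 653 = 0.39 / 653 = 0.0005972.
Darcy's law: Q = K · A · i = 0.5426 × 12835 × 0.0005972 = 4.159 m³/day.

4.16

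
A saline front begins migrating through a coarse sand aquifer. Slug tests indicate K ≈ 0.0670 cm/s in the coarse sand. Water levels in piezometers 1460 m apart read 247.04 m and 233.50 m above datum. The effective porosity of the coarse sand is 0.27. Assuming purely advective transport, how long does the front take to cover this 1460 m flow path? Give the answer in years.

Convert K: 0.0670 cm/s × 864 = 57.89 m/day.
Hydraulic gradient i = (247.04 − 233.50) / 1460 = 13.54 / 1460 = 0.009274.
Darcy flux q = K · i = 57.89 × 0.009274 = 0.5369 m/day.
Seepage velocity v = q / n_e = 0.5369 / 0.27 = 1.988 m/day.
Travel time t = L / v = 1460 / 1.988 = 734.3 days = 2.010 years.

2.01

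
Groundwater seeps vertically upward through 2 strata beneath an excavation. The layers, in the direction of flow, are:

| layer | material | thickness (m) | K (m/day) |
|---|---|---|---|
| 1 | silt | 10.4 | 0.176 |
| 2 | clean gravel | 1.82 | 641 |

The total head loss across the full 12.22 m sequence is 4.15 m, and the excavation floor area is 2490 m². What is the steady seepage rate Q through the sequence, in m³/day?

175

Flow is perpendicular to layering, so the layers act in series and the equivalent K is the thickness-weighted harmonic mean.
Total thickness L = 10.4 + 1.82 = 12.22 m.
Σ(b_i/K_i) = 10.4/0.176 + 1.82/641 = 59.09 d.
K_eq = L / Σ(b_i/K_i) = 12.22 / 59.09 = 0.2068 m/day.
Q = K_eq · A · (Δh/L) = 0.2068 × 2490 × (4.15/12.22) = 174.9 m³/day.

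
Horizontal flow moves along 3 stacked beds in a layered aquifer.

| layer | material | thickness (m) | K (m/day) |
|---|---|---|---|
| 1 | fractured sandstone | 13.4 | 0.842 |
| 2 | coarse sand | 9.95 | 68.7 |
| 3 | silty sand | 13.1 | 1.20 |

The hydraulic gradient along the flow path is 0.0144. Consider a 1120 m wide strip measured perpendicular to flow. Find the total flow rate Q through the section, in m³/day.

Flow is parallel to layering, so each bed carries its own Darcy discharge and the transmissivities add.
Σ(K_i·b_i) = 0.842×13.4 + 68.7×9.95 + 1.20×13.1 = 710.6 m²/day.
Hydraulic gradient i = 0.0144.
Q = Σ(K_i·b_i) · W · i = 710.6 × 1120 × 0.01440 = 11460 m³/day.

11500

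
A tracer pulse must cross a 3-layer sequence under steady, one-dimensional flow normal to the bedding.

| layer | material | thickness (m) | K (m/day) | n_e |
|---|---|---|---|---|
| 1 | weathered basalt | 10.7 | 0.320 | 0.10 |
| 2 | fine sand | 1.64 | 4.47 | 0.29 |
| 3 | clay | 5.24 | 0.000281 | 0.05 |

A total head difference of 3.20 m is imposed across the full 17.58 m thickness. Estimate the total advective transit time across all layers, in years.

With flow normal to the layers, continuity requires the same specific discharge q through every layer.
Σ(b_i/K_i) = 10.7/0.320 + 1.64/4.47 + 5.24/0.000281 = 18681 d.
q = Δh / Σ(b_i/K_i) = 3.20 / 18681 = 0.0001713 m/day.
In each layer the seepage velocity is v_i = q/n_i, so the layer transit time is t_i = b_i·n_i / q:
  layer 1 (weathered basalt): t_1 = 10.7 × 0.10 / 0.0001713 = 6247 d
  layer 2 (fine sand): t_2 = 1.64 × 0.29 / 0.0001713 = 2777 d
  layer 3 (clay): t_3 = 5.24 × 0.05 / 0.0001713 = 1530 d
Total t = Σ t_i = 10553 days = 28.89 years.

28.9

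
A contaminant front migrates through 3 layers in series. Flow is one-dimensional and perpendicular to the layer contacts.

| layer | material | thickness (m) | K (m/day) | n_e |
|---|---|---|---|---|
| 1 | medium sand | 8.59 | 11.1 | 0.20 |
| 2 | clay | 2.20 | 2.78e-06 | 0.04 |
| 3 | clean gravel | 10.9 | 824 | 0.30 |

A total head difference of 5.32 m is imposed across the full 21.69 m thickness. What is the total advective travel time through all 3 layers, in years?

2070

With flow normal to the layers, continuity requires the same specific discharge q through every layer.
Σ(b_i/K_i) = 8.59/11.1 + 2.20/2.78e-06 + 10.9/824 = 7.914e+05 d.
q = Δh / Σ(b_i/K_i) = 5.32 / 7.914e+05 = 6.723e-06 m/day.
In each layer the seepage velocity is v_i = q/n_i, so the layer transit time is t_i = b_i·n_i / q:
  layer 1 (medium sand): t_1 = 8.59 × 0.20 / 6.723e-06 = 2.556e+05 d
  layer 2 (clay): t_2 = 2.20 × 0.04 / 6.723e-06 = 13090 d
  layer 3 (clean gravel): t_3 = 10.9 × 0.30 / 6.723e-06 = 4.864e+05 d
Total t = Σ t_i = 7.551e+05 days = 2067 years.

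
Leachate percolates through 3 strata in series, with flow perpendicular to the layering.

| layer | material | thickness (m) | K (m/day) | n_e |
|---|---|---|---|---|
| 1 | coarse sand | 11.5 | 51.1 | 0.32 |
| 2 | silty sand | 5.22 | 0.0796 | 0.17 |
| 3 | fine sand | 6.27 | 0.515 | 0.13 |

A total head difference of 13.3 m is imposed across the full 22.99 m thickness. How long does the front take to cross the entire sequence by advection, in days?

With flow normal to the layers, continuity requires the same specific discharge q through every layer.
Σ(b_i/K_i) = 11.5/51.1 + 5.22/0.0796 + 6.27/0.515 = 77.98 d.
q = Δh / Σ(b_i/K_i) = 13.3 / 77.98 = 0.1706 m/day.
In each layer the seepage velocity is v_i = q/n_i, so the layer transit time is t_i = b_i·n_i / q:
  layer 1 (coarse sand): t_1 = 11.5 × 0.32 / 0.1706 = 21.58 d
  layer 2 (silty sand): t_2 = 5.22 × 0.17 / 0.1706 = 5.203 d
  layer 3 (fine sand): t_3 = 6.27 × 0.13 / 0.1706 = 4.779 d
Total t = Σ t_i = 31.56 days.

31.6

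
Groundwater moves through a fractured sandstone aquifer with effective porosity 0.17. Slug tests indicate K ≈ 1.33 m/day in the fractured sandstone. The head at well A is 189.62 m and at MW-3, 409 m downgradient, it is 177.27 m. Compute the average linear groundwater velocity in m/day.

Hydraulic gradient i = (189.62 − 177.27) / 409 = 12.35 / 409 = 0.03020.
Darcy flux q = K · i = 1.330 × 0.03020 = 0.04016 m/day.
Seepage velocity v = q / n_e = 0.04016 / 0.17 = 0.2362 m/day.

0.236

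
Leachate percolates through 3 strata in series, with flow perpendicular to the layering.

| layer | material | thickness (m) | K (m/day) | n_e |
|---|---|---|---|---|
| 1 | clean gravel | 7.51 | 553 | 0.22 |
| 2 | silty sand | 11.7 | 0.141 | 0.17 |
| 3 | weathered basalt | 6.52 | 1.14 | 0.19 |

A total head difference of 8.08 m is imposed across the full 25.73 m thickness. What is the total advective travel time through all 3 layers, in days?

With flow normal to the layers, continuity requires the same specific discharge q through every layer.
Σ(b_i/K_i) = 7.51/553 + 11.7/0.141 + 6.52/1.14 = 88.71 d.
q = Δh / Σ(b_i/K_i) = 8.08 / 88.71 = 0.09108 m/day.
In each layer the seepage velocity is v_i = q/n_i, so the layer transit time is t_i = b_i·n_i / q:
  layer 1 (clean gravel): t_1 = 7.51 × 0.22 / 0.09108 = 18.14 d
  layer 2 (silty sand): t_2 = 11.7 × 0.17 / 0.09108 = 21.84 d
  layer 3 (weathered basalt): t_3 = 6.52 × 0.19 / 0.09108 = 13.60 d
Total t = Σ t_i = 53.58 days.

53.6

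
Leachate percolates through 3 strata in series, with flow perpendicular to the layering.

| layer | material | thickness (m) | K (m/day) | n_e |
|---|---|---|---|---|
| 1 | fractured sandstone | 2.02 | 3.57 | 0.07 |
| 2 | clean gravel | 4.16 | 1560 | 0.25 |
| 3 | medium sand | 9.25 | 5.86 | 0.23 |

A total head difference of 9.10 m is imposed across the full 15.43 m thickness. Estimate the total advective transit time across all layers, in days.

0.781

With flow normal to the layers, continuity requires the same specific discharge q through every layer.
Σ(b_i/K_i) = 2.02/3.57 + 4.16/1560 + 9.25/5.86 = 2.147 d.
q = Δh / Σ(b_i/K_i) = 9.10 / 2.147 = 4.238 m/day.
In each layer the seepage velocity is v_i = q/n_i, so the layer transit time is t_i = b_i·n_i / q:
  layer 1 (fractured sandstone): t_1 = 2.02 × 0.07 / 4.238 = 0.03336 d
  layer 2 (clean gravel): t_2 = 4.16 × 0.25 / 4.238 = 0.2454 d
  layer 3 (medium sand): t_3 = 9.25 × 0.23 / 4.238 = 0.5019 d
Total t = Σ t_i = 0.7807 days.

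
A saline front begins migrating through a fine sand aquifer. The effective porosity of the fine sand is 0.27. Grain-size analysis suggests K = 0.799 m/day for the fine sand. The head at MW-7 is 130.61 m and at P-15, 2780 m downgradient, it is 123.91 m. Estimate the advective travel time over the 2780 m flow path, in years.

1070

Hydraulic gradient i = (130.61 − 123.91) / 2780 = 6.7 / 2780 = 0.002410.
Darcy flux q = K · i = 0.7990 × 0.002410 = 0.001926 m/day.
Seepage velocity v = q / n_e = 0.001926 / 0.27 = 0.007132 m/day.
Travel time t = L / v = 2780 / 0.007132 = 3.898e+05 days = 1067 years.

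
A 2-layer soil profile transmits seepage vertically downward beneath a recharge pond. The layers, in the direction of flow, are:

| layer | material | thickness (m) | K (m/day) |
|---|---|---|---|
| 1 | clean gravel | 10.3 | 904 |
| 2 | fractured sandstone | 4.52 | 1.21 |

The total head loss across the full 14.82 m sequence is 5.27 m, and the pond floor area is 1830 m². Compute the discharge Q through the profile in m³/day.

Flow is perpendicular to layering, so the layers act in series and the equivalent K is the thickness-weighted harmonic mean.
Total thickness L = 10.3 + 4.52 = 14.82 m.
Σ(b_i/K_i) = 10.3/904 + 4.52/1.21 = 3.747 d.
K_eq = L / Σ(b_i/K_i) = 14.82 / 3.747 = 3.955 m/day.
Q = K_eq · A · (Δh/L) = 3.955 × 1830 × (5.27/14.82) = 2574 m³/day.

2570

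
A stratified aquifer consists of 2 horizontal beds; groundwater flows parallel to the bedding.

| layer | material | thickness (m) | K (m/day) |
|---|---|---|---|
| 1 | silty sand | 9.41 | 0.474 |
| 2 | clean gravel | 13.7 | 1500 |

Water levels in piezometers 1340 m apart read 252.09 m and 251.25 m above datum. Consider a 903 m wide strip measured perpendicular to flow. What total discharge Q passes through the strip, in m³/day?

11600

Flow is parallel to layering, so each bed carries its own Darcy discharge and the transmissivities add.
Σ(K_i·b_i) = 0.474×9.41 + 1500×13.7 = 20554 m²/day.
Hydraulic gradient i = (252.09 − 251.25) / 1340 = 0.84 / 1340 = 0.0006269.
Q = Σ(K_i·b_i) · W · i = 20554 × 903 × 0.0006269 = 11635 m³/day.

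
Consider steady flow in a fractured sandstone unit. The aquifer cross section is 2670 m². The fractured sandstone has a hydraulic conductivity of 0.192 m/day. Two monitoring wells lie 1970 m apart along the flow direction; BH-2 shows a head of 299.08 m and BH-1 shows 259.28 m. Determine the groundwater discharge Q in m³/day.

10.4

Hydraulic gradient i = (299.08 − 259.28) / 1970 = 39.8 / 1970 = 0.02020.
Darcy's law: Q = K · A · i = 0.1920 × 2670 × 0.02020 = 10.36 m³/day.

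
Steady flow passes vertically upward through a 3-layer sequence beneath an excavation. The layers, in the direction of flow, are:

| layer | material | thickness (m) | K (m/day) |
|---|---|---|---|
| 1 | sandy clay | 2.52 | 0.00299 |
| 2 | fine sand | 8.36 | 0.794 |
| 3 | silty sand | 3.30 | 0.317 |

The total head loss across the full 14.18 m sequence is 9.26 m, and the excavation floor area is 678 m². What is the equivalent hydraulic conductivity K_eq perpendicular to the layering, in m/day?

0.0164

Flow is perpendicular to layering, so the layers act in series and the equivalent K is the thickness-weighted harmonic mean.
Total thickness L = 2.52 + 8.36 + 3.30 = 14.18 m.
Σ(b_i/K_i) = 2.52/0.00299 + 8.36/0.794 + 3.30/0.317 = 863.7 d.
K_eq = L / Σ(b_i/K_i) = 14.18 / 863.7 = 0.01642 m/day.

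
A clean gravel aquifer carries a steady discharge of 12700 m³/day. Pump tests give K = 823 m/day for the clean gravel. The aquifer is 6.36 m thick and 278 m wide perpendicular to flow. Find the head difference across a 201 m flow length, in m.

1.75

Cross-sectional area A = 278 × 6.36 = 1768 m².
From Q = K·A·i, i = Q / (K·A) = 12700 / (823.0 × 1768) = 0.008728.
Head loss Δh = i · L = 0.008728 × 201 = 1.754 m.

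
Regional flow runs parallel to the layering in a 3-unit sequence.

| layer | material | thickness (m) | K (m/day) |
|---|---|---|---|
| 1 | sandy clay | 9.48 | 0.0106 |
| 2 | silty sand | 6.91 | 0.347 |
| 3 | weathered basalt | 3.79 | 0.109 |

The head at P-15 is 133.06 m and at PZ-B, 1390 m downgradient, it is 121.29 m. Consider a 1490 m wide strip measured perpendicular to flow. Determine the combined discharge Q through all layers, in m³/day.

Flow is parallel to layering, so each bed carries its own Darcy discharge and the transmissivities add.
Σ(K_i·b_i) = 0.0106×9.48 + 0.347×6.91 + 0.109×3.79 = 2.911 m²/day.
Hydraulic gradient i = (133.06 − 121.29) / 1390 = 11.77 / 1390 = 0.008468.
Q = Σ(K_i·b_i) · W · i = 2.911 × 1490 × 0.008468 = 36.73 m³/day.

36.7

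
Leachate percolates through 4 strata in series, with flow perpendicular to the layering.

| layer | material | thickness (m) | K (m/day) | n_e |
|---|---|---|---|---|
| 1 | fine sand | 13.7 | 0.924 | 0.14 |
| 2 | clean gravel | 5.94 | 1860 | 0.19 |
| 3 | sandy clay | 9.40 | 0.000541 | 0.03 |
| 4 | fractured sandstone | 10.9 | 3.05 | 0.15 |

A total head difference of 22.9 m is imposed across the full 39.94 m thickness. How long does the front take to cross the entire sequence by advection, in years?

With flow normal to the layers, continuity requires the same specific discharge q through every layer.
Σ(b_i/K_i) = 13.7/0.924 + 5.94/1860 + 9.40/0.000541 + 10.9/3.05 = 17394 d.
q = Δh / Σ(b_i/K_i) = 22.9 / 17394 = 0.001317 m/day.
In each layer the seepage velocity is v_i = q/n_i, so the layer transit time is t_i = b_i·n_i / q:
  layer 1 (fine sand): t_1 = 13.7 × 0.14 / 0.001317 = 1457 d
  layer 2 (clean gravel): t_2 = 5.94 × 0.19 / 0.001317 = 857.2 d
  layer 3 (sandy clay): t_3 = 9.40 × 0.03 / 0.001317 = 214.2 d
  layer 4 (fractured sandstone): t_4 = 10.9 × 0.15 / 0.001317 = 1242 d
Total t = Σ t_i = 3770 days = 10.32 years.

10.3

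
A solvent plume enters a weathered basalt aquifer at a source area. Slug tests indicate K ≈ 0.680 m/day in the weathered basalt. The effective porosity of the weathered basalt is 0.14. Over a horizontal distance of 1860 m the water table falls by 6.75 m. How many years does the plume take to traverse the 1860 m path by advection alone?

Hydraulic gradient i = Δh / L = 6.75 / 1860 = 0.003629.
Darcy flux q = K · i = 0.6800 × 0.003629 = 0.002468 m/day.
Seepage velocity v = q / n_e = 0.002468 / 0.14 = 0.01763 m/day.
Travel time t = L / v = 1860 / 0.01763 = 1.055e+05 days = 288.9 years.

289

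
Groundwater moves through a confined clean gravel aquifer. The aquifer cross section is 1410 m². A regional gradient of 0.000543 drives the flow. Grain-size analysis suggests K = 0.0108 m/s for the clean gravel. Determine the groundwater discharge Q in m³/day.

714

Convert K: 0.0108 m/s × 86400 = 933.1 m/day.
Hydraulic gradient i = 0.000543.
Darcy's law: Q = K · A · i = 933.1 × 1410 × 0.0005430 = 714.4 m³/day.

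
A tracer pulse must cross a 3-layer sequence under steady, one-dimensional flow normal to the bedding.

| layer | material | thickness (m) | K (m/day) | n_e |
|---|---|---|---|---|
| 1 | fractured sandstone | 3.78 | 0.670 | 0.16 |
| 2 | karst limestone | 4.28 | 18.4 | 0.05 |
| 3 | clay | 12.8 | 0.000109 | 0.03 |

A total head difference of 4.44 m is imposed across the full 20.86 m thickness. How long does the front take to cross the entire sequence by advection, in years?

87.1

With flow normal to the layers, continuity requires the same specific discharge q through every layer.
Σ(b_i/K_i) = 3.78/0.670 + 4.28/18.4 + 12.8/0.000109 = 1.174e+05 d.
q = Δh / Σ(b_i/K_i) = 4.44 / 1.174e+05 = 3.781e-05 m/day.
In each layer the seepage velocity is v_i = q/n_i, so the layer transit time is t_i = b_i·n_i / q:
  layer 1 (fractured sandstone): t_1 = 3.78 × 0.16 / 3.781e-05 = 15997 d
  layer 2 (karst limestone): t_2 = 4.28 × 0.05 / 3.781e-05 = 5660 d
  layer 3 (clay): t_3 = 12.8 × 0.03 / 3.781e-05 = 10157 d
Total t = Σ t_i = 31814 days = 87.10 years.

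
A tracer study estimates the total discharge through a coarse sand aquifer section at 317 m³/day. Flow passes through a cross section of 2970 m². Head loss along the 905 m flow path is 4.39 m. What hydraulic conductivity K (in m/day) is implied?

22.0

Hydraulic gradient i = Δh / L = 4.39 / 905 = 0.004851.
From Q = K·A·i, K = Q / (A·i) = 317 / (2970 × 0.004851) = 22.00 m/day.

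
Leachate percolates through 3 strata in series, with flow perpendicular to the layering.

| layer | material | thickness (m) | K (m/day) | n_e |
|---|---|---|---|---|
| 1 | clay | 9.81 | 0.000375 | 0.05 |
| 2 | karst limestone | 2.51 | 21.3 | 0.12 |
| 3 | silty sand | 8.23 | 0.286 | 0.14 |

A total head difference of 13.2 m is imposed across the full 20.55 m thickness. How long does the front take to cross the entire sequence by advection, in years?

With flow normal to the layers, continuity requires the same specific discharge q through every layer.
Σ(b_i/K_i) = 9.81/0.000375 + 2.51/21.3 + 8.23/0.286 = 26189 d.
q = Δh / Σ(b_i/K_i) = 13.2 / 26189 = 0.0005040 m/day.
In each layer the seepage velocity is v_i = q/n_i, so the layer transit time is t_i = b_i·n_i / q:
  layer 1 (clay): t_1 = 9.81 × 0.05 / 0.0005040 = 973.2 d
  layer 2 (karst limestone): t_2 = 2.51 × 0.12 / 0.0005040 = 597.6 d
  layer 3 (silty sand): t_3 = 8.23 × 0.14 / 0.0005040 = 2286 d
Total t = Σ t_i = 3857 days = 10.56 years.

10.6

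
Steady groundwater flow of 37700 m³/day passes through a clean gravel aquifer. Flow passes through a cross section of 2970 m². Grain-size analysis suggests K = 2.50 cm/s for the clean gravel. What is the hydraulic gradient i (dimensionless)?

Convert K: 2.50 cm/s × 864 = 2160 m/day.
From Q = K·A·i, i = Q / (K·A) = 37700 / (2160 × 2970) = 0.005877.

0.00588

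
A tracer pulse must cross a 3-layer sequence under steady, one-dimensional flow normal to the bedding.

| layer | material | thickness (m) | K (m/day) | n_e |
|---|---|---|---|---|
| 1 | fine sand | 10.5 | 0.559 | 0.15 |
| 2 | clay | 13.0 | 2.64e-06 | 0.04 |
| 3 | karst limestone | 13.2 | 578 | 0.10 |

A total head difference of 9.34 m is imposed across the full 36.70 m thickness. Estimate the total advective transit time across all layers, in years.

4930

With flow normal to the layers, continuity requires the same specific discharge q through every layer.
Σ(b_i/K_i) = 10.5/0.559 + 13.0/2.64e-06 + 13.2/578 = 4.924e+06 d.
q = Δh / Σ(b_i/K_i) = 9.34 / 4.924e+06 = 1.897e-06 m/day.
In each layer the seepage velocity is v_i = q/n_i, so the layer transit time is t_i = b_i·n_i / q:
  layer 1 (fine sand): t_1 = 10.5 × 0.15 / 1.897e-06 = 8.304e+05 d
  layer 2 (clay): t_2 = 13.0 × 0.04 / 1.897e-06 = 2.742e+05 d
  layer 3 (karst limestone): t_3 = 13.2 × 0.10 / 1.897e-06 = 6.959e+05 d
Total t = Σ t_i = 1.800e+06 days = 4929 years.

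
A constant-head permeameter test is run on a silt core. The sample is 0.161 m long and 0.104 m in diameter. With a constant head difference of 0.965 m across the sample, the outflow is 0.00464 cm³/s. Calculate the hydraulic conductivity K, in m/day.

0.00787

Cross-sectional area A = π·(d/2)² = π × (0.104/2)² = 0.008495 m².
Convert discharge: 0.00464 cm³/s = 4.640e-09 m³/s.
Darcy's law rearranged: K = Q·L / (A·Δh) = 4.640e-09 × 0.161 / (0.008495 × 0.965) = 9.113e-08 m/s = 0.007874 m/day.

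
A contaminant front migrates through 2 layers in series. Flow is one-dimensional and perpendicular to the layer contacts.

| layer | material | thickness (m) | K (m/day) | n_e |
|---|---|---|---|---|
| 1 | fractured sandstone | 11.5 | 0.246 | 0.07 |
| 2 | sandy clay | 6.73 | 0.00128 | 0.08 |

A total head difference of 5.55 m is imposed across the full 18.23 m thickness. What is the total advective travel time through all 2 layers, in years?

3.52

With flow normal to the layers, continuity requires the same specific discharge q through every layer.
Σ(b_i/K_i) = 11.5/0.246 + 6.73/0.00128 = 5305 d.
q = Δh / Σ(b_i/K_i) = 5.55 / 5305 = 0.001046 m/day.
In each layer the seepage velocity is v_i = q/n_i, so the layer transit time is t_i = b_i·n_i / q:
  layer 1 (fractured sandstone): t_1 = 11.5 × 0.07 / 0.001046 = 769.4 d
  layer 2 (sandy clay): t_2 = 6.73 × 0.08 / 0.001046 = 514.6 d
Total t = Σ t_i = 1284 days = 3.515 years.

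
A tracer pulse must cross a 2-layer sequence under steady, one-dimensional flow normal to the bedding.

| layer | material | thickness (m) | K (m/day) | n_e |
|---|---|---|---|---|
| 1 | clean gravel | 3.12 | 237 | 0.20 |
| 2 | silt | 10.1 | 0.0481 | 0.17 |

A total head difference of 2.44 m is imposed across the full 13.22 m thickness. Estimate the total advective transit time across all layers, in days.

201

With flow normal to the layers, continuity requires the same specific discharge q through every layer.
Σ(b_i/K_i) = 3.12/237 + 10.1/0.0481 = 210.0 d.
q = Δh / Σ(b_i/K_i) = 2.44 / 210.0 = 0.01162 m/day.
In each layer the seepage velocity is v_i = q/n_i, so the layer transit time is t_i = b_i·n_i / q:
  layer 1 (clean gravel): t_1 = 3.12 × 0.20 / 0.01162 = 53.70 d
  layer 2 (silt): t_2 = 10.1 × 0.17 / 0.01162 = 147.8 d
Total t = Σ t_i = 201.5 days.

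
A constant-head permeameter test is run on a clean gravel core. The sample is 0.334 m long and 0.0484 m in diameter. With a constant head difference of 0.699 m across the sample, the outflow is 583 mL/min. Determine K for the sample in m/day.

218

Cross-sectional area A = π·(d/2)² = π × (0.0484/2)² = 0.001840 m².
Convert discharge: 583 mL/min = 9.717e-06 m³/s.
Darcy's law rearranged: K = Q·L / (A·Δh) = 9.717e-06 × 0.334 / (0.001840 × 0.699) = 0.002524 m/s = 218.0 m/day.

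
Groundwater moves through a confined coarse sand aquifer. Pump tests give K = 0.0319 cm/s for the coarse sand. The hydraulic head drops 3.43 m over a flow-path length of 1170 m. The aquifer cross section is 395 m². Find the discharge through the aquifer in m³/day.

Convert K: 0.0319 cm/s × 864 = 27.56 m/day.
Hydraulic gradient i = Δh / L = 3.43 / 1170 = 0.002932.
Darcy's law: Q = K · A · i = 27.56 × 395.0 × 0.002932 = 31.92 m³/day.

31.9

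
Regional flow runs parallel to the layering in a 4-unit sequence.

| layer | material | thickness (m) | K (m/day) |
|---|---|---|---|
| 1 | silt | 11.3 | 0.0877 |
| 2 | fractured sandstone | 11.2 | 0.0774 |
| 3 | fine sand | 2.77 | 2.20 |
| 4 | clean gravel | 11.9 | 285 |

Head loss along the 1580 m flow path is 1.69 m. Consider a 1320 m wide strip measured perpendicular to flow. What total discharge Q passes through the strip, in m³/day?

4800

Flow is parallel to layering, so each bed carries its own Darcy discharge and the transmissivities add.
Σ(K_i·b_i) = 0.0877×11.3 + 0.0774×11.2 + 2.20×2.77 + 285×11.9 = 3399 m²/day.
Hydraulic gradient i = Δh / L = 1.69 / 1580 = 0.001070.
Q = Σ(K_i·b_i) · W · i = 3399 × 1320 × 0.001070 = 4800 m³/day.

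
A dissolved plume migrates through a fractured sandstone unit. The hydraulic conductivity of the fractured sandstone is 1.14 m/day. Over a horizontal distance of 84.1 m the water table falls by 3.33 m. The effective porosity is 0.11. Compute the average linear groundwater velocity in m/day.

0.410

Hydraulic gradient i = Δh / L = 3.33 / 84.1 = 0.03960.
Darcy flux q = K · i = 1.140 × 0.03960 = 0.04514 m/day.
Seepage velocity v = q / n_e = 0.04514 / 0.11 = 0.4104 m/day.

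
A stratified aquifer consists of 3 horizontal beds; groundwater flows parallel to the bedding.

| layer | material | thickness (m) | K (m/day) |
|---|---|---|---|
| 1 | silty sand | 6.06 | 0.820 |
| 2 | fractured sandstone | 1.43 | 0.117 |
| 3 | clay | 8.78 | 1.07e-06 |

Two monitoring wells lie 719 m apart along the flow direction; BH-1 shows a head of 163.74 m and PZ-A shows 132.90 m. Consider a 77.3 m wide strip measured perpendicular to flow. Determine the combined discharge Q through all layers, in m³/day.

Flow is parallel to layering, so each bed carries its own Darcy discharge and the transmissivities add.
Σ(K_i·b_i) = 0.820×6.06 + 0.117×1.43 + 1.07e-06×8.78 = 5.137 m²/day.
Hydraulic gradient i = (163.74 − 132.90) / 719 = 30.84 / 719 = 0.04289.
Q = Σ(K_i·b_i) · W · i = 5.137 × 77.3 × 0.04289 = 17.03 m³/day.

17.0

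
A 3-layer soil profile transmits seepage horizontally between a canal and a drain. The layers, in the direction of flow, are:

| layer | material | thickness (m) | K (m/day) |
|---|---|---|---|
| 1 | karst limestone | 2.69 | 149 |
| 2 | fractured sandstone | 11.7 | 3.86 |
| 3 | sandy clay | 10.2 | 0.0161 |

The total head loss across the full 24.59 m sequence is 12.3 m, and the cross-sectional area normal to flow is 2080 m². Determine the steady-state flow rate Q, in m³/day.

40.2

Flow is perpendicular to layering, so the layers act in series and the equivalent K is the thickness-weighted harmonic mean.
Total thickness L = 2.69 + 11.7 + 10.2 = 24.59 m.
Σ(b_i/K_i) = 2.69/149 + 11.7/3.86 + 10.2/0.0161 = 636.6 d.
K_eq = L / Σ(b_i/K_i) = 24.59 / 636.6 = 0.03863 m/day.
Q = K_eq · A · (Δh/L) = 0.03863 × 2080 × (12.3/24.59) = 40.19 m³/day.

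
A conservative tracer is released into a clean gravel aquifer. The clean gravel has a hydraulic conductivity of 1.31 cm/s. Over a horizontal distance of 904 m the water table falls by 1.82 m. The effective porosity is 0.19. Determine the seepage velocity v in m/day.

Convert K: 1.31 cm/s × 864 = 1132 m/day.
Hydraulic gradient i = Δh / L = 1.82 / 904 = 0.002013.
Darcy flux q = K · i = 1132 × 0.002013 = 2.279 m/day.
Seepage velocity v = q / n_e = 2.279 / 0.19 = 11.99 m/day.

12.0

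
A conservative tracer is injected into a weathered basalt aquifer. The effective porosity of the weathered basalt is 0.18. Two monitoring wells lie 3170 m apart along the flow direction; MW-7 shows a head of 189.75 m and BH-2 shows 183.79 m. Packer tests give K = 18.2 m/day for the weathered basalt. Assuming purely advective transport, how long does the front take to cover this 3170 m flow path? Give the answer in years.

Hydraulic gradient i = (189.75 − 183.79) / 3170 = 5.96 / 3170 = 0.001880.
Darcy flux q = K · i = 18.20 × 0.001880 = 0.03422 m/day.
Seepage velocity v = q / n_e = 0.03422 / 0.18 = 0.1901 m/day.
Travel time t = L / v = 3170 / 0.1901 = 16675 days = 45.65 years.

45.7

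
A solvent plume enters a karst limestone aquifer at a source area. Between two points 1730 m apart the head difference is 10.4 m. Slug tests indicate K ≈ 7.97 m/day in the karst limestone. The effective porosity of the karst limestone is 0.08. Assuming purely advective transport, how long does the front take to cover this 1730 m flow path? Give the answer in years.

Hydraulic gradient i = Δh / L = 10.4 / 1730 = 0.006012.
Darcy flux q = K · i = 7.970 × 0.006012 = 0.04791 m/day.
Seepage velocity v = q / n_e = 0.04791 / 0.08 = 0.5989 m/day.
Travel time t = L / v = 1730 / 0.5989 = 2889 days = 7.909 years.

7.91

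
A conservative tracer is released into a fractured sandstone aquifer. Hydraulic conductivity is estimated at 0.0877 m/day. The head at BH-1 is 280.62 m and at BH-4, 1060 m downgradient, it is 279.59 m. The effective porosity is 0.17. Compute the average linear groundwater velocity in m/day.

Hydraulic gradient i = (280.62 − 279.59) / 1060 = 1.03 / 1060 = 0.0009717.
Darcy flux q = K · i = 0.08770 × 0.0009717 = 8.522e-05 m/day.
Seepage velocity v = q / n_e = 8.522e-05 / 0.17 = 0.0005013 m/day.

0.000501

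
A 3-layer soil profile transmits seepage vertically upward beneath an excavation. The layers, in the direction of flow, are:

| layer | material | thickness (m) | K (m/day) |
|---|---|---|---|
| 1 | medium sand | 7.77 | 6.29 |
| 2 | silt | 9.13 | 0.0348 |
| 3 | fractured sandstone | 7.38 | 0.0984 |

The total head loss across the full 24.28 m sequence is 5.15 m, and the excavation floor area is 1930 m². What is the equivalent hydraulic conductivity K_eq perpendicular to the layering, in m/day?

Flow is perpendicular to layering, so the layers act in series and the equivalent K is the thickness-weighted harmonic mean.
Total thickness L = 7.77 + 9.13 + 7.38 = 24.28 m.
Σ(b_i/K_i) = 7.77/6.29 + 9.13/0.0348 + 7.38/0.0984 = 338.6 d.
K_eq = L / Σ(b_i/K_i) = 24.28 / 338.6 = 0.07171 m/day.

0.0717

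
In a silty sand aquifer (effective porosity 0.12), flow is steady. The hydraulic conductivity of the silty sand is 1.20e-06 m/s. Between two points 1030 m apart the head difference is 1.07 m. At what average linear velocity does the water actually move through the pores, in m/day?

0.000898

Convert K: 1.20e-06 m/s × 86400 = 0.1037 m/day.
Hydraulic gradient i = Δh / L = 1.07 / 1030 = 0.001039.
Darcy flux q = K · i = 0.1037 × 0.001039 = 0.0001077 m/day.
Seepage velocity v = q / n_e = 0.0001077 / 0.12 = 0.0008976 m/day.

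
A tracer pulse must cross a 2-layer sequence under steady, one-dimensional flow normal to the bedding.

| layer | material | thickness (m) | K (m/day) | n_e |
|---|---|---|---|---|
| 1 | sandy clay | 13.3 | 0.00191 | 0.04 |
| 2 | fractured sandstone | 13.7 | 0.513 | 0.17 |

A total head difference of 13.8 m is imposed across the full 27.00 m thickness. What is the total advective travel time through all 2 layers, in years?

3.97

With flow normal to the layers, continuity requires the same specific discharge q through every layer.
Σ(b_i/K_i) = 13.3/0.00191 + 13.7/0.513 = 6990 d.
q = Δh / Σ(b_i/K_i) = 13.8 / 6990 = 0.001974 m/day.
In each layer the seepage velocity is v_i = q/n_i, so the layer transit time is t_i = b_i·n_i / q:
  layer 1 (sandy clay): t_1 = 13.3 × 0.04 / 0.001974 = 269.5 d
  layer 2 (fractured sandstone): t_2 = 13.7 × 0.17 / 0.001974 = 1180 d
Total t = Σ t_i = 1449 days = 3.968 years.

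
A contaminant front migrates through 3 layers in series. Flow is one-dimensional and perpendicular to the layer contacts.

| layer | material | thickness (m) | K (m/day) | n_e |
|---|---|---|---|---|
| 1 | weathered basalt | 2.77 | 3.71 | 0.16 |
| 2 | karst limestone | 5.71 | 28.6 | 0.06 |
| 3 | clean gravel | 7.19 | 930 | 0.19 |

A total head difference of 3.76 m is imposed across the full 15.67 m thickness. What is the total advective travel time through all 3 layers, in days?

With flow normal to the layers, continuity requires the same specific discharge q through every layer.
Σ(b_i/K_i) = 2.77/3.71 + 5.71/28.6 + 7.19/930 = 0.9540 d.
q = Δh / Σ(b_i/K_i) = 3.76 / 0.9540 = 3.941 m/day.
In each layer the seepage velocity is v_i = q/n_i, so the layer transit time is t_i = b_i·n_i / q:
  layer 1 (weathered basalt): t_1 = 2.77 × 0.16 / 3.941 = 0.1125 d
  layer 2 (karst limestone): t_2 = 5.71 × 0.06 / 3.941 = 0.08693 d
  layer 3 (clean gravel): t_3 = 7.19 × 0.19 / 3.941 = 0.3466 d
Total t = Σ t_i = 0.5460 days.

0.546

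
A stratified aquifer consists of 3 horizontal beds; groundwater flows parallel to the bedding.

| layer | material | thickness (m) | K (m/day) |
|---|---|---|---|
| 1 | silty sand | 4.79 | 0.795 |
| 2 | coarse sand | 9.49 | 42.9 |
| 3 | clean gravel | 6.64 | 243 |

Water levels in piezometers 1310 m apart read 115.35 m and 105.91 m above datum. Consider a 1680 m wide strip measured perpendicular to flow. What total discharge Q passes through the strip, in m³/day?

Flow is parallel to layering, so each bed carries its own Darcy discharge and the transmissivities add.
Σ(K_i·b_i) = 0.795×4.79 + 42.9×9.49 + 243×6.64 = 2024 m²/day.
Hydraulic gradient i = (115.35 − 105.91) / 1310 = 9.44 / 1310 = 0.007206.
Q = Σ(K_i·b_i) · W · i = 2024 × 1680 × 0.007206 = 24509 m³/day.

24500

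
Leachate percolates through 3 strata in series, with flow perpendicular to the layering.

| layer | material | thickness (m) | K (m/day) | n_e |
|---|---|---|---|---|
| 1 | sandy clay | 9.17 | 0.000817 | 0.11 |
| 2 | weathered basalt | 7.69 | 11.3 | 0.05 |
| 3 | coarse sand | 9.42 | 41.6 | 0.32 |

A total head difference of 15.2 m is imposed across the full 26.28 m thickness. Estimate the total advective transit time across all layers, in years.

8.91

With flow normal to the layers, continuity requires the same specific discharge q through every layer.
Σ(b_i/K_i) = 9.17/0.000817 + 7.69/11.3 + 9.42/41.6 = 11225 d.
q = Δh / Σ(b_i/K_i) = 15.2 / 11225 = 0.001354 m/day.
In each layer the seepage velocity is v_i = q/n_i, so the layer transit time is t_i = b_i·n_i / q:
  layer 1 (sandy clay): t_1 = 9.17 × 0.11 / 0.001354 = 744.9 d
  layer 2 (weathered basalt): t_2 = 7.69 × 0.05 / 0.001354 = 283.9 d
  layer 3 (coarse sand): t_3 = 9.42 × 0.32 / 0.001354 = 2226 d
Total t = Σ t_i = 3255 days = 8.911 years.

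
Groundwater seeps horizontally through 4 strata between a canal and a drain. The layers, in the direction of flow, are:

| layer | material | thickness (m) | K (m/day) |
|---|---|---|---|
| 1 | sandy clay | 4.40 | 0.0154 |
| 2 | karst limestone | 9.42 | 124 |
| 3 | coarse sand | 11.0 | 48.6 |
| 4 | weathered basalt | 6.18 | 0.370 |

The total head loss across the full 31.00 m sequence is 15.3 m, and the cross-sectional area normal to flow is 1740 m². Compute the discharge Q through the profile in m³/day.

Flow is perpendicular to layering, so the layers act in series and the equivalent K is the thickness-weighted harmonic mean.
Total thickness L = 4.40 + 9.42 + 11.0 + 6.18 = 31.00 m.
Σ(b_i/K_i) = 4.40/0.0154 + 9.42/124 + 11.0/48.6 + 6.18/0.370 = 302.7 d.
K_eq = L / Σ(b_i/K_i) = 31.00 / 302.7 = 0.1024 m/day.
Q = K_eq · A · (Δh/L) = 0.1024 × 1740 × (15.3/31.00) = 87.94 m³/day.

87.9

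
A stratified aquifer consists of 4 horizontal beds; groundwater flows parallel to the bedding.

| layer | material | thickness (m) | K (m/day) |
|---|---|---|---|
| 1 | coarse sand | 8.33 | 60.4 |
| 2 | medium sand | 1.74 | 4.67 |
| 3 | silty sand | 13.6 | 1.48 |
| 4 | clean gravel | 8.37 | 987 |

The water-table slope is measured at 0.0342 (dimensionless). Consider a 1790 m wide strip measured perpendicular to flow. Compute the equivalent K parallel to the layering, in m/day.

274

Flow is parallel to layering, so each bed carries its own Darcy discharge and the transmissivities add.
Σ(K_i·b_i) = 60.4×8.33 + 4.67×1.74 + 1.48×13.6 + 987×8.37 = 8793 m²/day.
Total thickness b = 32.04 m, so K_eq = Σ(K_i·b_i)/b = 274.4 m/day.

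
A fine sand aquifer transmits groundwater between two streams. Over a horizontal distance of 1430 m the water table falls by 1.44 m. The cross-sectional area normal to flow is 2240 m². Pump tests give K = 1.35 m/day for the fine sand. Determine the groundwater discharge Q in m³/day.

3.05

Hydraulic gradient i = Δh / L = 1.44 / 1430 = 0.001007.
Darcy's law: Q = K · A · i = 1.350 × 2240 × 0.001007 = 3.045 m³/day.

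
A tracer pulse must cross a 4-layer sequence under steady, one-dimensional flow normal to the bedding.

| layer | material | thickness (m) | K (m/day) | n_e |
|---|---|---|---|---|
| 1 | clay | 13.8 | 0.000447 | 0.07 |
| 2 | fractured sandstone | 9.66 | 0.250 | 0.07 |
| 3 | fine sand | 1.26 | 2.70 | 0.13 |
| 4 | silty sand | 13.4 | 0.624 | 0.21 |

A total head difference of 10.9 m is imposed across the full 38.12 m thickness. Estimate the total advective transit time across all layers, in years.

With flow normal to the layers, continuity requires the same specific discharge q through every layer.
Σ(b_i/K_i) = 13.8/0.000447 + 9.66/0.250 + 1.26/2.70 + 13.4/0.624 = 30933 d.
q = Δh / Σ(b_i/K_i) = 10.9 / 30933 = 0.0003524 m/day.
In each layer the seepage velocity is v_i = q/n_i, so the layer transit time is t_i = b_i·n_i / q:
  layer 1 (clay): t_1 = 13.8 × 0.07 / 0.0003524 = 2741 d
  layer 2 (fractured sandstone): t_2 = 9.66 × 0.07 / 0.0003524 = 1919 d
  layer 3 (fine sand): t_3 = 1.26 × 0.13 / 0.0003524 = 464.8 d
  layer 4 (silty sand): t_4 = 13.4 × 0.21 / 0.0003524 = 7986 d
Total t = Σ t_i = 13111 days = 35.90 years.

35.9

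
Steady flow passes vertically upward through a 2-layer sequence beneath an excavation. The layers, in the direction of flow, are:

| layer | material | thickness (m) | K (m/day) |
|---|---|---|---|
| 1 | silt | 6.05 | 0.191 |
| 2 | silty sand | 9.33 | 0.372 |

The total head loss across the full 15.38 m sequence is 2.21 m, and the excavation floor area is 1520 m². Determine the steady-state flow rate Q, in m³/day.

Flow is perpendicular to layering, so the layers act in series and the equivalent K is the thickness-weighted harmonic mean.
Total thickness L = 6.05 + 9.33 = 15.38 m.
Σ(b_i/K_i) = 6.05/0.191 + 9.33/0.372 = 56.76 d.
K_eq = L / Σ(b_i/K_i) = 15.38 / 56.76 = 0.2710 m/day.
Q = K_eq · A · (Δh/L) = 0.2710 × 1520 × (2.21/15.38) = 59.19 m³/day.

59.2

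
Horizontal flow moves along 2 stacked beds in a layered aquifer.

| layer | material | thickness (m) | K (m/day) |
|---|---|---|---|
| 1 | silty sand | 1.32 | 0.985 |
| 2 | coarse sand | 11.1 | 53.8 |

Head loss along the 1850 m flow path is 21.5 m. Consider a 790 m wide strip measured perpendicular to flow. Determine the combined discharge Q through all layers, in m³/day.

5490

Flow is parallel to layering, so each bed carries its own Darcy discharge and the transmissivities add.
Σ(K_i·b_i) = 0.985×1.32 + 53.8×11.1 = 598.5 m²/day.
Hydraulic gradient i = Δh / L = 21.5 / 1850 = 0.01162.
Q = Σ(K_i·b_i) · W · i = 598.5 × 790 × 0.01162 = 5495 m³/day.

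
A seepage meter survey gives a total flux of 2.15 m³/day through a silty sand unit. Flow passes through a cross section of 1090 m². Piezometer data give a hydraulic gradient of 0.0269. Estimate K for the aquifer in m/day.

Hydraulic gradient i = 0.0269.
From Q = K·A·i, K = Q / (A·i) = 2.15 / (1090 × 0.02690) = 0.07333 m/day.

0.0733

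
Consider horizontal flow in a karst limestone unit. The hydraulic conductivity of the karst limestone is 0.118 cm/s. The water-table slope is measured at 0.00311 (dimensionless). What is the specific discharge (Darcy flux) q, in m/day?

0.317

Convert K: 0.118 cm/s × 864 = 102.0 m/day.
Hydraulic gradient i = 0.00311.
Specific discharge q = K · i = 102.0 × 0.003110 = 0.3171 m/day.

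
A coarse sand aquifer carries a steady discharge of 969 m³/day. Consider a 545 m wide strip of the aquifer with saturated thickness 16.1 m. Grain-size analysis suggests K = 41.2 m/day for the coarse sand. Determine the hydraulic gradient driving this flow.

Cross-sectional area A = 545 × 16.1 = 8774 m².
From Q = K·A·i, i = Q / (K·A) = 969 / (41.20 × 8774) = 0.002680.

0.00268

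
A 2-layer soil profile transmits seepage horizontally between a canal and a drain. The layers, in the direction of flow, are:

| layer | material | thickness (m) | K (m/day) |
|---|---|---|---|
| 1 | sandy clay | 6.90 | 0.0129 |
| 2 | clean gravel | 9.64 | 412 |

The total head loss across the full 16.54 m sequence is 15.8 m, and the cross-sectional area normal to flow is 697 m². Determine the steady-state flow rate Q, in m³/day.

Flow is perpendicular to layering, so the layers act in series and the equivalent K is the thickness-weighted harmonic mean.
Total thickness L = 6.90 + 9.64 = 16.54 m.
Σ(b_i/K_i) = 6.90/0.0129 + 9.64/412 = 534.9 d.
K_eq = L / Σ(b_i/K_i) = 16.54 / 534.9 = 0.03092 m/day.
Q = K_eq · A · (Δh/L) = 0.03092 × 697 × (15.8/16.54) = 20.59 m³/day.

20.6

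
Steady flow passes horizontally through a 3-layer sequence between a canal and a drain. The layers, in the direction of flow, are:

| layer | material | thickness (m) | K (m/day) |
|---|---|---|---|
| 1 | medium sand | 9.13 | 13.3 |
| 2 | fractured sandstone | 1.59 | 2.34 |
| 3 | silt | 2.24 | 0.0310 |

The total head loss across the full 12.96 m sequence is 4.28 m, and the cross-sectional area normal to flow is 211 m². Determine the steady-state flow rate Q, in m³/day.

Flow is perpendicular to layering, so the layers act in series and the equivalent K is the thickness-weighted harmonic mean.
Total thickness L = 9.13 + 1.59 + 2.24 = 12.96 m.
Σ(b_i/K_i) = 9.13/13.3 + 1.59/2.34 + 2.24/0.0310 = 73.62 d.
K_eq = L / Σ(b_i/K_i) = 12.96 / 73.62 = 0.1760 m/day.
Q = K_eq · A · (Δh/L) = 0.1760 × 211 × (4.28/12.96) = 12.27 m³/day.

12.3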